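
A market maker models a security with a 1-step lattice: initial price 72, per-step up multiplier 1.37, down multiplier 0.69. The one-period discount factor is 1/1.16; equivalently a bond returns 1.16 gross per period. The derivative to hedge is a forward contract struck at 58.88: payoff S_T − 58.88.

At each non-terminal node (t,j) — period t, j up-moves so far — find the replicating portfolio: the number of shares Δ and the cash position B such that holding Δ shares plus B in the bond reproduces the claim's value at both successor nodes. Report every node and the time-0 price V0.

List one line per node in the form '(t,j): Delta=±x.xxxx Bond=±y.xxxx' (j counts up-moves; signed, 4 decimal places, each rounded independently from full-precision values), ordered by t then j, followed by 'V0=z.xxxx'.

Since d<R<u, set p* = (R−d)/(u−d) = 0.6912; price each node as the discounted p*-expectation of its children.
Payoff layer (t=1): V(1,0)=-9.2000, V(1,1)=39.7600
  t=0,j=0: stock 72.0000 → up 98.6400 (V=39.7600), down 49.6800 (V=-9.2000). Price 21.2414; hedge Δ=1.0000, bond B=-50.7586.
Root portfolio cost Δ·72+B reproduces V0=21.2414.

(0,0): Delta=1.0000 Bond=-50.7586
V0=21.2414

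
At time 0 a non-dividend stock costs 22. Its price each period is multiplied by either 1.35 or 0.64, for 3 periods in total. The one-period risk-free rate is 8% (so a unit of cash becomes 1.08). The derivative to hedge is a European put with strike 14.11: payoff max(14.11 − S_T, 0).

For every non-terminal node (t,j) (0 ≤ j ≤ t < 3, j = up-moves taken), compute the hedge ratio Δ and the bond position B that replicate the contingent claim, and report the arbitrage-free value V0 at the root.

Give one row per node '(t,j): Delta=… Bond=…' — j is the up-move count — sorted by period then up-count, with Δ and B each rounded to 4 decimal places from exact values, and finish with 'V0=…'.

(0,0): Delta=-0.1011 Bond=3.0035
(1,0): Delta=-0.3370 Bond=6.5651
(1,1): Delta=-0.0325 Bond=1.2057
(2,0): Delta=-1.0000 Bond=13.0648
(2,1): Delta=-0.1441 Bond=3.4241
(2,2): Delta=0.0000 Bond=0.0000
V0=0.7793

The replicating-portfolio and risk-neutral prices coincide; use p* = (1.08−0.64)/(1.35−0.64) = 0.6197 for the latter.
At expiry t=3: V(3,0)=8.3428, V(3,1)=1.9449, V(3,2)=0.0000, V(3,3)=0.0000
(2,0): S=9.0112. Δ = (V_up−V_dn)/(S_up−S_dn) = (1.9449−8.3428)/(12.1651−5.7672) = -1.0000. V = [p*·1.9449 + (1−p*)·8.3428]/1.08 = 4.0536. B = V − Δ·S = 13.0648.
(2,1): S=19.0080. Δ = (V_up−V_dn)/(S_up−S_dn) = (0.0000−1.9449)/(25.6608−12.1651) = -0.1441. V = [p*·0.0000 + (1−p*)·1.9449]/1.08 = 0.6848. B = V − Δ·S = 3.4241.
(2,2): S=40.0950. Δ = (V_up−V_dn)/(S_up−S_dn) = (0.0000−0.0000)/(54.1283−25.6608) = 0.0000. V = [p*·0.0000 + (1−p*)·0.0000]/1.08 = 0.0000. B = V − Δ·S = 0.0000.
(1,0): S=14.0800. Δ = (V_up−V_dn)/(S_up−S_dn) = (0.6848−4.0536)/(19.0080−9.0112) = -0.3370. V = [p*·0.6848 + (1−p*)·4.0536]/1.08 = 1.8203. B = V − Δ·S = 6.5651.
(1,1): S=29.7000. Δ = (V_up−V_dn)/(S_up−S_dn) = (0.0000−0.6848)/(40.0950−19.0080) = -0.0325. V = [p*·0.0000 + (1−p*)·0.6848]/1.08 = 0.2411. B = V − Δ·S = 1.2057.
(0,0): S=22.0000. Δ = (V_up−V_dn)/(S_up−S_dn) = (0.2411−1.8203)/(29.7000−14.0800) = -0.1011. V = [p*·0.2411 + (1−p*)·1.8203]/1.08 = 0.7793. B = V − Δ·S = 3.0035.
Check: Δ(0,0)·S0 + B(0,0) = 0.7793 = V0.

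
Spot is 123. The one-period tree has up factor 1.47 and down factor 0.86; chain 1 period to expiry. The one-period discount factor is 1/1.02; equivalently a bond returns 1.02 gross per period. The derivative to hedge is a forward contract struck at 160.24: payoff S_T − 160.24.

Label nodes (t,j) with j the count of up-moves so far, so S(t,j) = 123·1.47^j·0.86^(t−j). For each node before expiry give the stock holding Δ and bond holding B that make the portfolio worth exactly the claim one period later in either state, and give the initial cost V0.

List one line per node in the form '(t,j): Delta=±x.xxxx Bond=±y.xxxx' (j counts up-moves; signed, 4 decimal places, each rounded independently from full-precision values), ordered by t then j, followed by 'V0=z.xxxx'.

(0,0): Delta=1.0000 Bond=-157.0980
V0=-34.0980

The replicating-portfolio and risk-neutral prices coincide; use p* = (1.02−0.86)/(1.47−0.86) = 0.2623 for the latter.
Terminal values V(1,·): V(1,0)=-54.4600, V(1,1)=20.5700
Node (0,0) S=123.0000: V=(p*·20.5700+(1−p*)·-54.4600)/1.02=-34.0980; Δ=(20.5700−-54.4600)/(180.8100−105.7800)=1.0000; B=V−Δ·S=-157.0980
Each (Δ,B) replicates both successor values, so the strategy is self-financing and V0 is arbitrage-free.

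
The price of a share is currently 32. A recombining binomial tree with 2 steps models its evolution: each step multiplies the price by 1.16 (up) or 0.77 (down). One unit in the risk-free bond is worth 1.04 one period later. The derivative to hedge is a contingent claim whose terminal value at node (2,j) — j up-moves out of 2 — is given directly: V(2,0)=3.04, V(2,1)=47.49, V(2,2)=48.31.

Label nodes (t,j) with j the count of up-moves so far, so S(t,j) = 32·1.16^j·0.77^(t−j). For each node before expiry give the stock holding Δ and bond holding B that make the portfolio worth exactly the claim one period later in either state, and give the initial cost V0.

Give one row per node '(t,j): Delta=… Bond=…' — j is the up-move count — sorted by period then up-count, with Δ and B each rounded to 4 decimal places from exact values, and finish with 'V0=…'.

(0,0): Delta=1.0975 Bond=5.2599
(1,0): Delta=4.6256 Bond=-81.4618
(1,1): Delta=0.0566 Bond=44.1068
V0=40.3797

Under the risk-neutral measure, an up-move has probability p* = (R−d)/(u−d) = 0.6923 and values discount at R = 1.04.
Terminal payoffs: V(2,0)=3.0400, V(2,1)=47.4900, V(2,2)=48.3100
Node (1,0) S=24.6400: V=(p*·47.4900+(1−p*)·3.0400)/1.04=32.5126; Δ=(47.4900−3.0400)/(28.5824−18.9728)=4.6256; B=V−Δ·S=-81.4618
Node (1,1) S=37.1200: V=(p*·48.3100+(1−p*)·47.4900)/1.04=46.2093; Δ=(48.3100−47.4900)/(43.0592−28.5824)=0.0566; B=V−Δ·S=44.1068
Node (0,0) S=32.0000: V=(p*·46.2093+(1−p*)·32.5126)/1.04=40.3797; Δ=(46.2093−32.5126)/(37.1200−24.6400)=1.0975; B=V−Δ·S=5.2599
Root portfolio cost Δ·32+B reproduces V0=40.3797.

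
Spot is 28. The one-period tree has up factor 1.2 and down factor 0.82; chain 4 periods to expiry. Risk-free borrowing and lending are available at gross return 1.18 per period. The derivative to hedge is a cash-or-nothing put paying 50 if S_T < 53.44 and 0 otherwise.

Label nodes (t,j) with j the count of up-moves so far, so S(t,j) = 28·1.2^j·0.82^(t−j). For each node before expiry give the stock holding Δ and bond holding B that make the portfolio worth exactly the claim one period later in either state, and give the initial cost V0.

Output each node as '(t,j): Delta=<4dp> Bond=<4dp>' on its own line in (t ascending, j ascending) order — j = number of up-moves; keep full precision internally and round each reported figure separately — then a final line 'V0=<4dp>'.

No-arbitrage ⇒ martingale measure with p* = (R−d)/(u−d) = 0.9474.
Payoff layer (t=4): V(4,0)=50.0000, V(4,1)=50.0000, V(4,2)=50.0000, V(4,3)=50.0000, V(4,4)=0.0000
(3,0): S=15.4383. Δ = (V_up−V_dn)/(S_up−S_dn) = (50.0000−50.0000)/(18.5260−12.6594) = 0.0000. V = [p*·50.0000 + (1−p*)·50.0000]/1.18 = 42.3729. B = V − Δ·S = 42.3729.
(3,1): S=22.5926. Δ = (V_up−V_dn)/(S_up−S_dn) = (50.0000−50.0000)/(27.1112−18.5260) = 0.0000. V = [p*·50.0000 + (1−p*)·50.0000]/1.18 = 42.3729. B = V − Δ·S = 42.3729.
(3,2): S=33.0624. Δ = (V_up−V_dn)/(S_up−S_dn) = (50.0000−50.0000)/(39.6749−27.1112) = 0.0000. V = [p*·50.0000 + (1−p*)·50.0000]/1.18 = 42.3729. B = V − Δ·S = 42.3729.
(3,3): S=48.3840. Δ = (V_up−V_dn)/(S_up−S_dn) = (0.0000−50.0000)/(58.0608−39.6749) = -2.7195. V = [p*·0.0000 + (1−p*)·50.0000]/1.18 = 2.2302. B = V − Δ·S = 133.8091.
(2,0): S=18.8272. Δ = (V_up−V_dn)/(S_up−S_dn) = (42.3729−42.3729)/(22.5926−15.4383) = 0.0000. V = [p*·42.3729 + (1−p*)·42.3729]/1.18 = 35.9092. B = V − Δ·S = 35.9092.
(2,1): S=27.5520. Δ = (V_up−V_dn)/(S_up−S_dn) = (42.3729−42.3729)/(33.0624−22.5926) = 0.0000. V = [p*·42.3729 + (1−p*)·42.3729]/1.18 = 35.9092. B = V − Δ·S = 35.9092.
(2,2): S=40.3200. Δ = (V_up−V_dn)/(S_up−S_dn) = (2.2302−42.3729)/(48.3840−33.0624) = -2.6200. V = [p*·2.2302 + (1−p*)·42.3729]/1.18 = 3.6804. B = V − Δ·S = 109.3192.
(1,0): S=22.9600. Δ = (V_up−V_dn)/(S_up−S_dn) = (35.9092−35.9092)/(27.5520−18.8272) = 0.0000. V = [p*·35.9092 + (1−p*)·35.9092]/1.18 = 30.4315. B = V − Δ·S = 30.4315.
(1,1): S=33.6000. Δ = (V_up−V_dn)/(S_up−S_dn) = (3.6804−35.9092)/(40.3200−27.5520) = -2.5242. V = [p*·3.6804 + (1−p*)·35.9092]/1.18 = 4.5565. B = V − Δ·S = 89.3691.
(0,0): S=28.0000. Δ = (V_up−V_dn)/(S_up−S_dn) = (4.5565−30.4315)/(33.6000−22.9600) = -2.4319. V = [p*·4.5565 + (1−p*)·30.4315]/1.18 = 5.0156. B = V − Δ·S = 73.1077.
Root portfolio cost Δ·28+B reproduces V0=5.0156.

(0,0): Delta=-2.4319 Bond=73.1077
(1,0): Delta=0.0000 Bond=30.4315
(1,1): Delta=-2.5242 Bond=89.3691
(2,0): Delta=0.0000 Bond=35.9092
(2,1): Delta=0.0000 Bond=35.9092
(2,2): Delta=-2.6200 Bond=109.3192
(3,0): Delta=0.0000 Bond=42.3729
(3,1): Delta=0.0000 Bond=42.3729
(3,2): Delta=0.0000 Bond=42.3729
(3,3): Delta=-2.7195 Bond=133.8091
V0=5.0156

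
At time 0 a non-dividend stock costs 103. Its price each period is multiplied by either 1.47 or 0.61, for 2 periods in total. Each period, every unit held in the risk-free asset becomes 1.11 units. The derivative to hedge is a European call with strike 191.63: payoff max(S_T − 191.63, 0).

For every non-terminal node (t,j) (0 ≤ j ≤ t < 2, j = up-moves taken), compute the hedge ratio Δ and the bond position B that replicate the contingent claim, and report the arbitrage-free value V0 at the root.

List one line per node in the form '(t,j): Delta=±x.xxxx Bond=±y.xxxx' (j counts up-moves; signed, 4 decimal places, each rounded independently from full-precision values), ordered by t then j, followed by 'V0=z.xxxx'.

Since d<R<u, set p* = (R−d)/(u−d) = 0.5814; price each node as the discounted p*-expectation of its children.
At expiry t=2: V(2,0)=0.0000, V(2,1)=0.0000, V(2,2)=30.9427
Node (1,0) S=62.8300: V=(p*·0.0000+(1−p*)·0.0000)/1.11=0.0000; Δ=(0.0000−0.0000)/(92.3601−38.3263)=0.0000; B=V−Δ·S=0.0000
Node (1,1) S=151.4100: V=(p*·30.9427+(1−p*)·0.0000)/1.11=16.2072; Δ=(30.9427−0.0000)/(222.5727−92.3601)=0.2376; B=V−Δ·S=-19.7727
Node (0,0) S=103.0000: V=(p*·16.2072+(1−p*)·0.0000)/1.11=8.4890; Δ=(16.2072−0.0000)/(151.4100−62.8300)=0.1830; B=V−Δ·S=-10.3566
Check: Δ(0,0)·S0 + B(0,0) = 8.4890 = V0.

(0,0): Delta=0.1830 Bond=-10.3566
(1,0): Delta=0.0000 Bond=0.0000
(1,1): Delta=0.2376 Bond=-19.7727
V0=8.4890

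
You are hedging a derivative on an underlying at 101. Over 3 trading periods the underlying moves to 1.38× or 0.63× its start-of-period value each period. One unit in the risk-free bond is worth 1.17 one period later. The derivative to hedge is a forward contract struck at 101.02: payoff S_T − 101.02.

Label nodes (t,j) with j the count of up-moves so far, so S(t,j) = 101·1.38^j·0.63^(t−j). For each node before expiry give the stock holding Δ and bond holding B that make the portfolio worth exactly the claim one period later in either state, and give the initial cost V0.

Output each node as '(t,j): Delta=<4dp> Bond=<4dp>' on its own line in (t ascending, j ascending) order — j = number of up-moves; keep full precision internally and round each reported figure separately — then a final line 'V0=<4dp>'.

Since d<R<u, set p* = (R−d)/(u−d) = 0.7200; price each node as the discounted p*-expectation of its children.
Payoff layer (t=3): V(3,0)=-75.7653, V(3,1)=-45.7001, V(3,2)=20.1570, V(3,3)=164.4153
(2,0): S=40.0869. Δ = (V_up−V_dn)/(S_up−S_dn) = (-45.7001−-75.7653)/(55.3199−25.2547) = 1.0000. V = [p*·-45.7001 + (1−p*)·-75.7653]/1.17 = -46.2550. B = V − Δ·S = -86.3419.
(2,1): S=87.8094. Δ = (V_up−V_dn)/(S_up−S_dn) = (20.1570−-45.7001)/(121.1770−55.3199) = 1.0000. V = [p*·20.1570 + (1−p*)·-45.7001]/1.17 = 1.4675. B = V − Δ·S = -86.3419.
(2,2): S=192.3444. Δ = (V_up−V_dn)/(S_up−S_dn) = (164.4153−20.1570)/(265.4353−121.1770) = 1.0000. V = [p*·164.4153 + (1−p*)·20.1570]/1.17 = 106.0025. B = V − Δ·S = -86.3419.
(1,0): S=63.6300. Δ = (V_up−V_dn)/(S_up−S_dn) = (1.4675−-46.2550)/(87.8094−40.0869) = 1.0000. V = [p*·1.4675 + (1−p*)·-46.2550]/1.17 = -10.1665. B = V − Δ·S = -73.7965.
(1,1): S=139.3800. Δ = (V_up−V_dn)/(S_up−S_dn) = (106.0025−1.4675)/(192.3444−87.8094) = 1.0000. V = [p*·106.0025 + (1−p*)·1.4675]/1.17 = 65.5835. B = V − Δ·S = -73.7965.
(0,0): S=101.0000. Δ = (V_up−V_dn)/(S_up−S_dn) = (65.5835−-10.1665)/(139.3800−63.6300) = 1.0000. V = [p*·65.5835 + (1−p*)·-10.1665]/1.17 = 37.9261. B = V − Δ·S = -63.0739.
The time-0 hedge costs 37.9261, which is the no-arbitrage price.

(0,0): Delta=1.0000 Bond=-63.0739
(1,0): Delta=1.0000 Bond=-73.7965
(1,1): Delta=1.0000 Bond=-73.7965
(2,0): Delta=1.0000 Bond=-86.3419
(2,1): Delta=1.0000 Bond=-86.3419
(2,2): Delta=1.0000 Bond=-86.3419
V0=37.9261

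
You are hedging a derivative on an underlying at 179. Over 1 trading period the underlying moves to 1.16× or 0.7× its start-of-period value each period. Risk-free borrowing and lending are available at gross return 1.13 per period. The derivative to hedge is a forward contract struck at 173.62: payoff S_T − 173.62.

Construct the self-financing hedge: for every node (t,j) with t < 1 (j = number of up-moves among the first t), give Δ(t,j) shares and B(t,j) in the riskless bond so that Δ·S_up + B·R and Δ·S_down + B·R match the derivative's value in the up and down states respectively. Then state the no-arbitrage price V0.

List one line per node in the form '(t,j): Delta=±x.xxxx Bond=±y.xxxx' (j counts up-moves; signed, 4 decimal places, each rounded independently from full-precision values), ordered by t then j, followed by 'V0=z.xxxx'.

(0,0): Delta=1.0000 Bond=-153.6460
V0=25.3540

Risk-neutral probability p* = (R−d)/(u−d) = (1.13−0.7)/(1.16−0.7) = 0.9348.
Payoff layer (t=1): V(1,0)=-48.3200, V(1,1)=34.0200
Node (0,0) S=179.0000: V=(p*·34.0200+(1−p*)·-48.3200)/1.13=25.3540; Δ=(34.0200−-48.3200)/(207.6400−125.3000)=1.0000; B=V−Δ·S=-153.6460
Check: Δ(0,0)·S0 + B(0,0) = 25.3540 = V0.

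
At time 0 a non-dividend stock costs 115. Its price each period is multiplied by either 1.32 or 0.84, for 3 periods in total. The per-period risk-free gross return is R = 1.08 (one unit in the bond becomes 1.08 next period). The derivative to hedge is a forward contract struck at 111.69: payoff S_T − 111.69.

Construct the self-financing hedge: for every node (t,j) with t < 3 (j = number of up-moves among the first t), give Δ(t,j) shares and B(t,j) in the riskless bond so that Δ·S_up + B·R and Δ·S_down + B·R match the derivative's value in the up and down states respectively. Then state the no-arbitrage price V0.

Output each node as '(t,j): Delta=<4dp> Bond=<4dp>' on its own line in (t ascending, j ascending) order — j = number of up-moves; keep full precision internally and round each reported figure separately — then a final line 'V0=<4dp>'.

(0,0): Delta=1.0000 Bond=-88.6631
(1,0): Delta=1.0000 Bond=-95.7562
(1,1): Delta=1.0000 Bond=-95.7562
(2,0): Delta=1.0000 Bond=-103.4167
(2,1): Delta=1.0000 Bond=-103.4167
(2,2): Delta=1.0000 Bond=-103.4167
V0=26.3369

Risk-neutral probability p* = (R−d)/(u−d) = (1.08−0.84)/(1.32−0.84) = 0.5000.
Terminal values V(3,·): V(3,0)=-43.5290, V(3,1)=-4.5799, V(3,2)=56.6258, V(3,3)=152.8063
  t=2,j=0: stock 81.1440 → up 107.1101 (V=-4.5799), down 68.1610 (V=-43.5290). Price -22.2727; hedge Δ=1.0000, bond B=-103.4167.
  t=2,j=1: stock 127.5120 → up 168.3158 (V=56.6258), down 107.1101 (V=-4.5799). Price 24.0953; hedge Δ=1.0000, bond B=-103.4167.
  t=2,j=2: stock 200.3760 → up 264.4963 (V=152.8063), down 168.3158 (V=56.6258). Price 96.9593; hedge Δ=1.0000, bond B=-103.4167.
  t=1,j=0: stock 96.6000 → up 127.5120 (V=24.0953), down 81.1440 (V=-22.2727). Price 0.8438; hedge Δ=1.0000, bond B=-95.7562.
  t=1,j=1: stock 151.8000 → up 200.3760 (V=96.9593), down 127.5120 (V=24.0953). Price 56.0438; hedge Δ=1.0000, bond B=-95.7562.
  t=0,j=0: stock 115.0000 → up 151.8000 (V=56.0438), down 96.6000 (V=0.8438). Price 26.3369; hedge Δ=1.0000, bond B=-88.6631.
Self-financing check: at every node Δ·S+B equals the discounted successor values.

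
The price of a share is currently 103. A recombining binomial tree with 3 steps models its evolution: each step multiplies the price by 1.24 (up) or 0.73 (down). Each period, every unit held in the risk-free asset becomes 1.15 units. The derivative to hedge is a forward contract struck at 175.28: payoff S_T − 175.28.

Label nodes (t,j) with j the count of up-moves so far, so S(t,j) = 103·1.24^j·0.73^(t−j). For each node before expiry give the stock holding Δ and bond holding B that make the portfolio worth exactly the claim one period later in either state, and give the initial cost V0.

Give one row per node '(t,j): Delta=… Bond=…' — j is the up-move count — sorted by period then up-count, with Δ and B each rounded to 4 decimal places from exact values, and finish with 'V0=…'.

(0,0): Delta=1.0000 Bond=-115.2494
(1,0): Delta=1.0000 Bond=-132.5369
(1,1): Delta=1.0000 Bond=-132.5369
(2,0): Delta=1.0000 Bond=-152.4174
(2,1): Delta=1.0000 Bond=-152.4174
(2,2): Delta=1.0000 Bond=-152.4174
V0=-12.2494

Risk-neutral probability p* = (R−d)/(u−d) = (1.15−0.73)/(1.24−0.73) = 0.8235.
Terminal values V(3,·): V(3,0)=-135.2112, V(3,1)=-107.2180, V(3,2)=-59.6679, V(3,3)=21.1023
(2,0): S=54.8887. Δ = (V_up−V_dn)/(S_up−S_dn) = (-107.2180−-135.2112)/(68.0620−40.0688) = 1.0000. V = [p*·-107.2180 + (1−p*)·-135.2112]/1.15 = -97.5287. B = V − Δ·S = -152.4174.
(2,1): S=93.2356. Δ = (V_up−V_dn)/(S_up−S_dn) = (-59.6679−-107.2180)/(115.6121−68.0620) = 1.0000. V = [p*·-59.6679 + (1−p*)·-107.2180]/1.15 = -59.1818. B = V − Δ·S = -152.4174.
(2,2): S=158.3728. Δ = (V_up−V_dn)/(S_up−S_dn) = (21.1023−-59.6679)/(196.3823−115.6121) = 1.0000. V = [p*·21.1023 + (1−p*)·-59.6679]/1.15 = 5.9554. B = V − Δ·S = -152.4174.
(1,0): S=75.1900. Δ = (V_up−V_dn)/(S_up−S_dn) = (-59.1818−-97.5287)/(93.2356−54.8887) = 1.0000. V = [p*·-59.1818 + (1−p*)·-97.5287]/1.15 = -57.3469. B = V − Δ·S = -132.5369.
(1,1): S=127.7200. Δ = (V_up−V_dn)/(S_up−S_dn) = (5.9554−-59.1818)/(158.3728−93.2356) = 1.0000. V = [p*·5.9554 + (1−p*)·-59.1818]/1.15 = -4.8169. B = V − Δ·S = -132.5369.
(0,0): S=103.0000. Δ = (V_up−V_dn)/(S_up−S_dn) = (-4.8169−-57.3469)/(127.7200−75.1900) = 1.0000. V = [p*·-4.8169 + (1−p*)·-57.3469]/1.15 = -12.2494. B = V − Δ·S = -115.2494.
Root portfolio cost Δ·103+B reproduces V0=-12.2494.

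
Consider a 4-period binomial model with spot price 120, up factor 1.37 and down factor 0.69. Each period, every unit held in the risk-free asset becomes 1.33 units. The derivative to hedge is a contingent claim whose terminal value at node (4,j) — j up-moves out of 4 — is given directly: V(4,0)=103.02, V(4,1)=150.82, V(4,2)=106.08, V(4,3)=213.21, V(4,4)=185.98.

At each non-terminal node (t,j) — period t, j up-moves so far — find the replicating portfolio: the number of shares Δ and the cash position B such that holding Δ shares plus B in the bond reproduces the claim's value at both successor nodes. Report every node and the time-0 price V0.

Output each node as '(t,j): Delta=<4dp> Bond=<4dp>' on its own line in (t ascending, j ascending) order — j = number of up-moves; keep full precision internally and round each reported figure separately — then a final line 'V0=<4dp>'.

Risk-neutral probability p* = (R−d)/(u−d) = (1.33−0.69)/(1.37−0.69) = 0.9412.
Payoff layer (t=4): V(4,0)=103.0200, V(4,1)=150.8200, V(4,2)=106.0800, V(4,3)=213.2100, V(4,4)=185.9800
Node (3,0) S=39.4211: V=(p*·150.8200+(1−p*)·103.0200)/1.33=111.2844; Δ=(150.8200−103.0200)/(54.0069−27.2005)=1.7832; B=V−Δ·S=40.9903
Node (3,1) S=78.2708: V=(p*·106.0800+(1−p*)·150.8200)/1.33=81.7382; Δ=(106.0800−150.8200)/(107.2311−54.0069)=-0.8406; B=V−Δ·S=147.5323
Node (3,2) S=155.4073: V=(p*·213.2100+(1−p*)·106.0800)/1.33=155.5701; Δ=(213.2100−106.0800)/(212.9080−107.2311)=1.0137; B=V−Δ·S=-1.9740
Node (3,3) S=308.5624: V=(p*·185.9800+(1−p*)·213.2100)/1.33=141.0389; Δ=(185.9800−213.2100)/(422.7304−212.9080)=-0.1298; B=V−Δ·S=181.0830
Node (2,0) S=57.1320: V=(p*·81.7382+(1−p*)·111.2844)/1.33=62.7640; Δ=(81.7382−111.2844)/(78.2708−39.4211)=-0.7605; B=V−Δ·S=106.2144
Node (2,1) S=113.4360: V=(p*·155.5701+(1−p*)·81.7382)/1.33=113.7045; Δ=(155.5701−81.7382)/(155.4073−78.2708)=0.9572; B=V−Δ·S=5.1282
Node (2,2) S=225.2280: V=(p*·141.0389+(1−p*)·155.5701)/1.33=106.6870; Δ=(141.0389−155.5701)/(308.5624−155.4073)=-0.0949; B=V−Δ·S=128.0564
Node (1,0) S=82.8000: V=(p*·113.7045+(1−p*)·62.7640)/1.33=83.2391; Δ=(113.7045−62.7640)/(113.4360−57.1320)=0.9047; B=V−Δ·S=8.3266
Node (1,1) S=164.4000: V=(p*·106.6870+(1−p*)·113.7045)/1.33=80.5262; Δ=(106.6870−113.7045)/(225.2280−113.4360)=-0.0628; B=V−Δ·S=90.8461
Node (0,0) S=120.0000: V=(p*·80.5262+(1−p*)·83.2391)/1.33=60.6660; Δ=(80.5262−83.2391)/(164.4000−82.8000)=-0.0332; B=V−Δ·S=64.6556
The time-0 hedge costs 60.6660, which is the no-arbitrage price.

(0,0): Delta=-0.0332 Bond=64.6556
(1,0): Delta=0.9047 Bond=8.3266
(1,1): Delta=-0.0628 Bond=90.8461
(2,0): Delta=-0.7605 Bond=106.2144
(2,1): Delta=0.9572 Bond=5.1282
(2,2): Delta=-0.0949 Bond=128.0564
(3,0): Delta=1.7832 Bond=40.9903
(3,1): Delta=-0.8406 Bond=147.5323
(3,2): Delta=1.0137 Bond=-1.9740
(3,3): Delta=-0.1298 Bond=181.0830
V0=60.6660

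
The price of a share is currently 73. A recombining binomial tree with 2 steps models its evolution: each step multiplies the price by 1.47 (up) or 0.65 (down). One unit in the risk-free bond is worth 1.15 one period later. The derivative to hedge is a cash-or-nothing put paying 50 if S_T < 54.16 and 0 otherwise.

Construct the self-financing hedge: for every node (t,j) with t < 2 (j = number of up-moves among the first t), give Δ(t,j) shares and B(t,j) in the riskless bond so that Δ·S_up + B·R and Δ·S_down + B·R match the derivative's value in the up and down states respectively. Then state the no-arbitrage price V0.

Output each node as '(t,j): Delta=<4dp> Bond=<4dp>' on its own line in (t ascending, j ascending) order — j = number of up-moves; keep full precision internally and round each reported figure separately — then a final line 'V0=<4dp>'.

(0,0): Delta=-0.2834 Bond=26.4493
(1,0): Delta=-1.2850 Bond=77.9427
(1,1): Delta=0.0000 Bond=0.0000
V0=5.7577

No-arbitrage ⇒ martingale measure with p* = (R−d)/(u−d) = 0.6098.
Payoff layer (t=2): V(2,0)=50.0000, V(2,1)=0.0000, V(2,2)=0.0000
  t=1,j=0: stock 47.4500 → up 69.7515 (V=0.0000), down 30.8425 (V=50.0000). Price 16.9671; hedge Δ=-1.2850, bond B=77.9427.
  t=1,j=1: stock 107.3100 → up 157.7457 (V=0.0000), down 69.7515 (V=0.0000). Price 0.0000; hedge Δ=0.0000, bond B=0.0000.
  t=0,j=0: stock 73.0000 → up 107.3100 (V=0.0000), down 47.4500 (V=16.9671). Price 5.7577; hedge Δ=-0.2834, bond B=26.4493.
The time-0 hedge costs 5.7577, which is the no-arbitrage price.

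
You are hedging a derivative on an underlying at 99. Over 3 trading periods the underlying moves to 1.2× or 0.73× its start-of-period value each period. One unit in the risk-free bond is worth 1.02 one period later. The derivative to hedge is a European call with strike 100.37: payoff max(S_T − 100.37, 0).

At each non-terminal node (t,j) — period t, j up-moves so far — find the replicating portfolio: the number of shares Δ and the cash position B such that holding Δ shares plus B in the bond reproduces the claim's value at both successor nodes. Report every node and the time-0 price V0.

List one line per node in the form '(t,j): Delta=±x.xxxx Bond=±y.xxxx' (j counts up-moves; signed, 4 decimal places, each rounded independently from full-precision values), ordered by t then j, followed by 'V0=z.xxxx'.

(0,0): Delta=0.5631 Bond=-38.5669
(1,0): Delta=0.0659 Bond=-3.4071
(1,1): Delta=0.7508 Bond=-61.6403
(2,0): Delta=0.0000 Bond=0.0000
(2,1): Delta=0.0907 Bond=-5.6323
(2,2): Delta=1.0000 Bond=-98.4020
V0=17.1752

Under the risk-neutral measure, an up-move has probability p* = (R−d)/(u−d) = 0.6170 and values discount at R = 1.02.
At expiry t=3: V(3,0)=0.0000, V(3,1)=0.0000, V(3,2)=3.6988, V(3,3)=70.7020
(2,0): S=52.7571. Δ = (V_up−V_dn)/(S_up−S_dn) = (0.0000−0.0000)/(63.3085−38.5127) = 0.0000. V = [p*·0.0000 + (1−p*)·0.0000]/1.02 = 0.0000. B = V − Δ·S = 0.0000.
(2,1): S=86.7240. Δ = (V_up−V_dn)/(S_up−S_dn) = (3.6988−0.0000)/(104.0688−63.3085) = 0.0907. V = [p*·3.6988 + (1−p*)·0.0000]/1.02 = 2.2375. B = V − Δ·S = -5.6323.
(2,2): S=142.5600. Δ = (V_up−V_dn)/(S_up−S_dn) = (70.7020−3.6988)/(171.0720−104.0688) = 1.0000. V = [p*·70.7020 + (1−p*)·3.6988]/1.02 = 44.1580. B = V − Δ·S = -98.4020.
(1,0): S=72.2700. Δ = (V_up−V_dn)/(S_up−S_dn) = (2.2375−0.0000)/(86.7240−52.7571) = 0.0659. V = [p*·2.2375 + (1−p*)·0.0000]/1.02 = 1.3535. B = V − Δ·S = -3.4071.
(1,1): S=118.8000. Δ = (V_up−V_dn)/(S_up−S_dn) = (44.1580−2.2375)/(142.5600−86.7240) = 0.7508. V = [p*·44.1580 + (1−p*)·2.2375]/1.02 = 27.5523. B = V − Δ·S = -61.6403.
(0,0): S=99.0000. Δ = (V_up−V_dn)/(S_up−S_dn) = (27.5523−1.3535)/(118.8000−72.2700) = 0.5631. V = [p*·27.5523 + (1−p*)·1.3535]/1.02 = 17.1752. B = V − Δ·S = -38.5669.
The time-0 hedge costs 17.1752, which is the no-arbitrage price.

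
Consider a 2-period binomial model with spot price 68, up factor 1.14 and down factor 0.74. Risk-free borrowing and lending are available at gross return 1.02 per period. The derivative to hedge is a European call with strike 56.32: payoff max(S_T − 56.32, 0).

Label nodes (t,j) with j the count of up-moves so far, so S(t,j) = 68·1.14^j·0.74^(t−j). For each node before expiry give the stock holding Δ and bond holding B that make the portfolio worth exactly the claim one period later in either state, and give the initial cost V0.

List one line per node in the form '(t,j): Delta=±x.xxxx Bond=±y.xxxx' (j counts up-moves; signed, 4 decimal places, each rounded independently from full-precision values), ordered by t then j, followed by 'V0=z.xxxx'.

(0,0): Delta=0.7937 Bond=-38.4505
(1,0): Delta=0.0519 Bond=-1.8950
(1,1): Delta=1.0000 Bond=-55.2157
V0=15.5178

The replicating-portfolio and risk-neutral prices coincide; use p* = (1.02−0.74)/(1.14−0.74) = 0.7000 for the latter.
Terminal values V(2,·): V(2,0)=0.0000, V(2,1)=1.0448, V(2,2)=32.0528
Node (1,0) S=50.3200: V=(p*·1.0448+(1−p*)·0.0000)/1.02=0.7170; Δ=(1.0448−0.0000)/(57.3648−37.2368)=0.0519; B=V−Δ·S=-1.8950
Node (1,1) S=77.5200: V=(p*·32.0528+(1−p*)·1.0448)/1.02=22.3043; Δ=(32.0528−1.0448)/(88.3728−57.3648)=1.0000; B=V−Δ·S=-55.2157
Node (0,0) S=68.0000: V=(p*·22.3043+(1−p*)·0.7170)/1.02=15.5178; Δ=(22.3043−0.7170)/(77.5200−50.3200)=0.7937; B=V−Δ·S=-38.4505
Each (Δ,B) replicates both successor values, so the strategy is self-financing and V0 is arbitrage-free.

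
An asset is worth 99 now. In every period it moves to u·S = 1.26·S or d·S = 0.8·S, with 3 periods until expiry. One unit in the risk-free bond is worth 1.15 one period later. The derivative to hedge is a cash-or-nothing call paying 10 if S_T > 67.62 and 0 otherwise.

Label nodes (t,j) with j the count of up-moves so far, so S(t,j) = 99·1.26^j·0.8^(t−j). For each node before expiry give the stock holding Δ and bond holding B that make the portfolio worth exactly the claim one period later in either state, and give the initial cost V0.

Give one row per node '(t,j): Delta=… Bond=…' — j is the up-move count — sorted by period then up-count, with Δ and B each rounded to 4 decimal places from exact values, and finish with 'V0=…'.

(0,0): Delta=0.0095 Bond=5.5453
(1,0): Delta=0.0571 Bond=2.6086
(1,1): Delta=0.0000 Bond=7.5614
(2,0): Delta=0.3431 Bond=-15.1229
(2,1): Delta=0.0000 Bond=8.6957
(2,2): Delta=0.0000 Bond=8.6957
V0=6.4853

Under the risk-neutral measure, an up-move has probability p* = (R−d)/(u−d) = 0.7609 and values discount at R = 1.15.
Payoff layer (t=3): V(3,0)=0.0000, V(3,1)=10.0000, V(3,2)=10.0000, V(3,3)=10.0000
(2,0): S=63.3600. Δ = (V_up−V_dn)/(S_up−S_dn) = (10.0000−0.0000)/(79.8336−50.6880) = 0.3431. V = [p*·10.0000 + (1−p*)·0.0000]/1.15 = 6.6163. B = V − Δ·S = -15.1229.
(2,1): S=99.7920. Δ = (V_up−V_dn)/(S_up−S_dn) = (10.0000−10.0000)/(125.7379−79.8336) = 0.0000. V = [p*·10.0000 + (1−p*)·10.0000]/1.15 = 8.6957. B = V − Δ·S = 8.6957.
(2,2): S=157.1724. Δ = (V_up−V_dn)/(S_up−S_dn) = (10.0000−10.0000)/(198.0372−125.7379) = 0.0000. V = [p*·10.0000 + (1−p*)·10.0000]/1.15 = 8.6957. B = V − Δ·S = 8.6957.
(1,0): S=79.2000. Δ = (V_up−V_dn)/(S_up−S_dn) = (8.6957−6.6163)/(99.7920−63.3600) = 0.0571. V = [p*·8.6957 + (1−p*)·6.6163]/1.15 = 7.1290. B = V − Δ·S = 2.6086.
(1,1): S=124.7400. Δ = (V_up−V_dn)/(S_up−S_dn) = (8.6957−8.6957)/(157.1724−99.7920) = 0.0000. V = [p*·8.6957 + (1−p*)·8.6957]/1.15 = 7.5614. B = V − Δ·S = 7.5614.
(0,0): S=99.0000. Δ = (V_up−V_dn)/(S_up−S_dn) = (7.5614−7.1290)/(124.7400−79.2000) = 0.0095. V = [p*·7.5614 + (1−p*)·7.1290]/1.15 = 6.4853. B = V − Δ·S = 5.5453.
Self-financing check: at every node Δ·S+B equals the discounted successor values.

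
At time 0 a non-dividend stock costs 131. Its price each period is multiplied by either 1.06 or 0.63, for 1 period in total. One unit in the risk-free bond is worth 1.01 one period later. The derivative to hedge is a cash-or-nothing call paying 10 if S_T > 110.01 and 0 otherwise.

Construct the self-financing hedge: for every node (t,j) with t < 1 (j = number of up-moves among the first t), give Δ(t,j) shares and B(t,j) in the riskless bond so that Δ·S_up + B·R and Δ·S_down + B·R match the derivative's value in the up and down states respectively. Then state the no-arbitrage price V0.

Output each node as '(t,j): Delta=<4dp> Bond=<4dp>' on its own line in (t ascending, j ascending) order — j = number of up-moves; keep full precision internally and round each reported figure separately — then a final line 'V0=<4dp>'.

Since d<R<u, set p* = (R−d)/(u−d) = 0.8837; price each node as the discounted p*-expectation of its children.
Terminal payoffs: V(1,0)=0.0000, V(1,1)=10.0000
(0,0): S=131.0000. Δ = (V_up−V_dn)/(S_up−S_dn) = (10.0000−0.0000)/(138.8600−82.5300) = 0.1775. V = [p*·10.0000 + (1−p*)·0.0000]/1.01 = 8.7497. B = V − Δ·S = -14.5061.
Self-financing check: at every node Δ·S+B equals the discounted successor values.

(0,0): Delta=0.1775 Bond=-14.5061
V0=8.7497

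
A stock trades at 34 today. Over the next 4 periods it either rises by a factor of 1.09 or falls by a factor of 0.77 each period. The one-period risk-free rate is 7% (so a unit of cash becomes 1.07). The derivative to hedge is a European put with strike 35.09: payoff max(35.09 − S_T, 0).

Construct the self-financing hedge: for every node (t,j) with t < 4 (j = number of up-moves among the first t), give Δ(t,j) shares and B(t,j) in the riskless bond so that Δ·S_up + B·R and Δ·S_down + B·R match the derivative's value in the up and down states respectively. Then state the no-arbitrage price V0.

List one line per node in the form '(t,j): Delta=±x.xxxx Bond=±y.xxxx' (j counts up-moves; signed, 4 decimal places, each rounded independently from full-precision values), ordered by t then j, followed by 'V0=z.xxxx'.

(0,0): Delta=-0.2023 Bond=7.2520
(1,0): Delta=-1.0000 Bond=28.6439
(1,1): Delta=-0.1647 Bond=6.3673
(2,0): Delta=-1.0000 Bond=30.6490
(2,1): Delta=-1.0000 Bond=30.6490
(2,2): Delta=-0.1254 Bond=5.2239
(3,0): Delta=-1.0000 Bond=32.7944
(3,1): Delta=-1.0000 Bond=32.7944
(3,2): Delta=-1.0000 Bond=32.7944
(3,3): Delta=-0.0842 Bond=3.7760
V0=0.3744

Risk-neutral probability p* = (R−d)/(u−d) = (1.07−0.77)/(1.09−0.77) = 0.9375.
At expiry t=4: V(4,0)=23.1380, V(4,1)=18.1709, V(4,2)=11.1396, V(4,3)=1.1861, V(4,4)=0.0000
Node (3,0) S=15.5221: V=(p*·18.1709+(1−p*)·23.1380)/1.07=17.2723; Δ=(18.1709−23.1380)/(16.9191−11.9520)=-1.0000; B=V−Δ·S=32.7944
Node (3,1) S=21.9729: V=(p*·11.1396+(1−p*)·18.1709)/1.07=10.8215; Δ=(11.1396−18.1709)/(23.9504−16.9191)=-1.0000; B=V−Δ·S=32.7944
Node (3,2) S=31.1045: V=(p*·1.1861+(1−p*)·11.1396)/1.07=1.6899; Δ=(1.1861−11.1396)/(33.9039−23.9504)=-1.0000; B=V−Δ·S=32.7944
Node (3,3) S=44.0310: V=(p*·0.0000+(1−p*)·1.1861)/1.07=0.0693; Δ=(0.0000−1.1861)/(47.9938−33.9039)=-0.0842; B=V−Δ·S=3.7760
Node (2,0) S=20.1586: V=(p*·10.8215+(1−p*)·17.2723)/1.07=10.4904; Δ=(10.8215−17.2723)/(21.9729−15.5221)=-1.0000; B=V−Δ·S=30.6490
Node (2,1) S=28.5362: V=(p*·1.6899+(1−p*)·10.8215)/1.07=2.1128; Δ=(1.6899−10.8215)/(31.1045−21.9729)=-1.0000; B=V−Δ·S=30.6490
Node (2,2) S=40.3954: V=(p*·0.0693+(1−p*)·1.6899)/1.07=0.1594; Δ=(0.0693−1.6899)/(44.0310−31.1045)=-0.1254; B=V−Δ·S=5.2239
Node (1,0) S=26.1800: V=(p*·2.1128+(1−p*)·10.4904)/1.07=2.4639; Δ=(2.1128−10.4904)/(28.5362−20.1586)=-1.0000; B=V−Δ·S=28.6439
Node (1,1) S=37.0600: V=(p*·0.1594+(1−p*)·2.1128)/1.07=0.2631; Δ=(0.1594−2.1128)/(40.3954−28.5362)=-0.1647; B=V−Δ·S=6.3673
Node (0,0) S=34.0000: V=(p*·0.2631+(1−p*)·2.4639)/1.07=0.3744; Δ=(0.2631−2.4639)/(37.0600−26.1800)=-0.2023; B=V−Δ·S=7.2520
The time-0 hedge costs 0.3744, which is the no-arbitrage price.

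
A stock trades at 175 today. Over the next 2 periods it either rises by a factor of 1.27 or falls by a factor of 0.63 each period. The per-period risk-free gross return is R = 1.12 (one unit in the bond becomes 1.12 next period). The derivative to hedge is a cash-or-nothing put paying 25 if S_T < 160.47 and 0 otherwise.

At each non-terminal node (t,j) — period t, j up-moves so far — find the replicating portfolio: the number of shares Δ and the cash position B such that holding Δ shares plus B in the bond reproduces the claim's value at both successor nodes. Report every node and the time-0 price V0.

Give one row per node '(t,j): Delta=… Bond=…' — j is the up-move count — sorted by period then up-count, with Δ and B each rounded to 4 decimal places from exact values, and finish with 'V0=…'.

(0,0): Delta=-0.1526 Bond=34.9502
(1,0): Delta=0.0000 Bond=22.3214
(1,1): Delta=-0.1758 Bond=44.2941
V0=8.2473

The replicating-portfolio and risk-neutral prices coincide; use p* = (1.12−0.63)/(1.27−0.63) = 0.7656 for the latter.
At expiry t=2: V(2,0)=25.0000, V(2,1)=25.0000, V(2,2)=0.0000
  t=1,j=0: stock 110.2500 → up 140.0175 (V=25.0000), down 69.4575 (V=25.0000). Price 22.3214; hedge Δ=0.0000, bond B=22.3214.
  t=1,j=1: stock 222.2500 → up 282.2575 (V=0.0000), down 140.0175 (V=25.0000). Price 5.2316; hedge Δ=-0.1758, bond B=44.2941.
  t=0,j=0: stock 175.0000 → up 222.2500 (V=5.2316), down 110.2500 (V=22.3214). Price 8.2473; hedge Δ=-0.1526, bond B=34.9502.
Root portfolio cost Δ·175+B reproduces V0=8.2473.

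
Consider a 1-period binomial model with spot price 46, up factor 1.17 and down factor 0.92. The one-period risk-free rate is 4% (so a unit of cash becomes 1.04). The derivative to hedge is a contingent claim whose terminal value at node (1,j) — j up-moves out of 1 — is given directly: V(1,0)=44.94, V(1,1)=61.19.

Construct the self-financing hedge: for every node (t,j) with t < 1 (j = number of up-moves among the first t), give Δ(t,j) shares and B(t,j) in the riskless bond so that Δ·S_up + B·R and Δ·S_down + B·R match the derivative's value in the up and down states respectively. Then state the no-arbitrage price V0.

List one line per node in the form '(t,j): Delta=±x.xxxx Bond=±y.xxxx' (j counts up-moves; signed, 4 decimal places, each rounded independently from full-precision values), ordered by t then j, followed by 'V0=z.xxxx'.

Risk-neutral probability p* = (R−d)/(u−d) = (1.04−0.92)/(1.17−0.92) = 0.4800.
Terminal values V(1,·): V(1,0)=44.9400, V(1,1)=61.1900
Node (0,0) S=46.0000: V=(p*·61.1900+(1−p*)·44.9400)/1.04=50.7115; Δ=(61.1900−44.9400)/(53.8200−42.3200)=1.4130; B=V−Δ·S=-14.2885
Self-financing check: at every node Δ·S+B equals the discounted successor values.

(0,0): Delta=1.4130 Bond=-14.2885
V0=50.7115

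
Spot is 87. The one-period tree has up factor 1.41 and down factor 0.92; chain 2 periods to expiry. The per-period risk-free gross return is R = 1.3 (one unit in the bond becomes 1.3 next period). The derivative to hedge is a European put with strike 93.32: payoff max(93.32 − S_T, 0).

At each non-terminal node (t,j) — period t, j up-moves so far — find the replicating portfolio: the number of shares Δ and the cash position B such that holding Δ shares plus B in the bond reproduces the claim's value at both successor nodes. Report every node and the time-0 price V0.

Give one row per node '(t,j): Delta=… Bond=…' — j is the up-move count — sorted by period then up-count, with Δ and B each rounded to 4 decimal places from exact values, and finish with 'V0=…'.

Since d<R<u, set p* = (R−d)/(u−d) = 0.7755; price each node as the discounted p*-expectation of its children.
Terminal values V(2,·): V(2,0)=19.6832, V(2,1)=0.0000, V(2,2)=0.0000
  t=1,j=0: stock 80.0400 → up 112.8564 (V=0.0000), down 73.6368 (V=19.6832). Price 3.3990; hedge Δ=-0.5019, bond B=43.5688.
  t=1,j=1: stock 122.6700 → up 172.9647 (V=0.0000), down 112.8564 (V=0.0000). Price 0.0000; hedge Δ=0.0000, bond B=0.0000.
  t=0,j=0: stock 87.0000 → up 122.6700 (V=0.0000), down 80.0400 (V=3.3990). Price 0.5870; hedge Δ=-0.0797, bond B=7.5237.
Check: Δ(0,0)·S0 + B(0,0) = 0.5870 = V0.

(0,0): Delta=-0.0797 Bond=7.5237
(1,0): Delta=-0.5019 Bond=43.5688
(1,1): Delta=0.0000 Bond=0.0000
V0=0.5870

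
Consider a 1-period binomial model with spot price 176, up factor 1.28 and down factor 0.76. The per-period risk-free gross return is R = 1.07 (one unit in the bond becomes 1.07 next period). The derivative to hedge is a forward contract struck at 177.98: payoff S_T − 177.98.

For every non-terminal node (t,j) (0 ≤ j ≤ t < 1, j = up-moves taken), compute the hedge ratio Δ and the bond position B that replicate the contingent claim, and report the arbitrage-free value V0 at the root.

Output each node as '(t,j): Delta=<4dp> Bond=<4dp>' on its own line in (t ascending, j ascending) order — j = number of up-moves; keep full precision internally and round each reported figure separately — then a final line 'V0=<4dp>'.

(0,0): Delta=1.0000 Bond=-166.3364
V0=9.6636

Since d<R<u, set p* = (R−d)/(u−d) = 0.5962; price each node as the discounted p*-expectation of its children.
At expiry t=1: V(1,0)=-44.2200, V(1,1)=47.3000
  t=0,j=0: stock 176.0000 → up 225.2800 (V=47.3000), down 133.7600 (V=-44.2200). Price 9.6636; hedge Δ=1.0000, bond B=-166.3364.
Root portfolio cost Δ·176+B reproduces V0=9.6636.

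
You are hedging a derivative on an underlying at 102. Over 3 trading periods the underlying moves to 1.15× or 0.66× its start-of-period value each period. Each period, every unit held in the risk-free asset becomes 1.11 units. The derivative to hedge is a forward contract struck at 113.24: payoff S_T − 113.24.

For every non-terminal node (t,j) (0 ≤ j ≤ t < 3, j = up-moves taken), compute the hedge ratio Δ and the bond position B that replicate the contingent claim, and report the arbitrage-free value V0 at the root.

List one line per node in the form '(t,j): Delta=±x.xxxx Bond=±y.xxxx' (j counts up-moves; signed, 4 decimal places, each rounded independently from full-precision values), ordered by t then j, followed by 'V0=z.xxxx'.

(0,0): Delta=1.0000 Bond=-82.8001
(1,0): Delta=1.0000 Bond=-91.9081
(1,1): Delta=1.0000 Bond=-91.9081
(2,0): Delta=1.0000 Bond=-102.0180
(2,1): Delta=1.0000 Bond=-102.0180
(2,2): Delta=1.0000 Bond=-102.0180
V0=19.1999

Risk-neutral probability p* = (R−d)/(u−d) = (1.11−0.66)/(1.15−0.66) = 0.9184.
Payoff layer (t=3): V(3,0)=-83.9154, V(3,1)=-62.1441, V(3,2)=-24.2093, V(3,3)=41.8892
  t=2,j=0: stock 44.4312 → up 51.0959 (V=-62.1441), down 29.3246 (V=-83.9154). Price -57.5868; hedge Δ=1.0000, bond B=-102.0180.
  t=2,j=1: stock 77.4180 → up 89.0307 (V=-24.2093), down 51.0959 (V=-62.1441). Price -24.6000; hedge Δ=1.0000, bond B=-102.0180.
  t=2,j=2: stock 134.8950 → up 155.1292 (V=41.8892), down 89.0307 (V=-24.2093). Price 32.8770; hedge Δ=1.0000, bond B=-102.0180.
  t=1,j=0: stock 67.3200 → up 77.4180 (V=-24.6000), down 44.4312 (V=-57.5868). Price -24.5881; hedge Δ=1.0000, bond B=-91.9081.
  t=1,j=1: stock 117.3000 → up 134.8950 (V=32.8770), down 77.4180 (V=-24.6000). Price 25.3919; hedge Δ=1.0000, bond B=-91.9081.
  t=0,j=0: stock 102.0000 → up 117.3000 (V=25.3919), down 67.3200 (V=-24.5881). Price 19.1999; hedge Δ=1.0000, bond B=-82.8001.
Root portfolio cost Δ·102+B reproduces V0=19.1999.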